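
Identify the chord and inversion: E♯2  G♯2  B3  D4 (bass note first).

The distinct note names are E#, G#, B, D. Stacked in thirds they read E#–G#–B–D, which is a diminished seventh chord on E#.
The lowest note is E#, the root of the chord, so this is root position (figured bass 7).

E# diminished seventh, root position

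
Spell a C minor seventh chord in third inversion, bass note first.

Bb, C, Eb, G

C minor seventh is C–Eb–G–Bb. Third inversion puts the seventh (Bb) in the bass, with the remaining tones above: Bb, C, Eb, G.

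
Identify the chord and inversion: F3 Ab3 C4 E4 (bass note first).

F minor-major seventh, root position

The pitch classes F, Ab, C, E arrange in thirds as F–Ab–C–E: an F minor-major seventh chord.
The lowest note is F, the root of the chord, so this is root position (figured bass 7).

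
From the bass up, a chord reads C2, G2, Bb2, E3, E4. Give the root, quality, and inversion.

C dominant seventh, root position

The pitch classes C, G, Bb, E arrange in thirds as C–E–G–Bb: a C dominant seventh chord.
With the root (C) in the bass, the chord is in root position (figured bass 7).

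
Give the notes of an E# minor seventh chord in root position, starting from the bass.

E# minor seventh is E#–G#–B#–D#. Root position puts the root (E#) in the bass, with the remaining tones above: E#, G#, B#, D#.

E#, G#, B#, D#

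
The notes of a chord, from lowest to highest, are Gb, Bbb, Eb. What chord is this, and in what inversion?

The distinct note names are Gb, Bbb, Eb. Stacked in thirds they read Eb–Gb–Bbb, which is a diminished triad on Eb.
The lowest note is Gb, the third of the chord, so this is first inversion (figured bass 6).

Eb diminished, first inversion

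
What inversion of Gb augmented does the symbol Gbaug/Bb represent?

first inversion

Gbaug/Bb means Gb augmented with Bb in the bass. Bb is the third of Gb augmented (Gb–Bb–D), so this is first inversion.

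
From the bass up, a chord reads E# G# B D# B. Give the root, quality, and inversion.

E# half-diminished seventh, root position

Reducing to letter names: E#, G#, B, D#. These stack in thirds as E#–G#–B–D# — an E# half-diminished seventh chord.
E# is the root of E# half-diminished seventh; root in the bass means root position (figured bass 7).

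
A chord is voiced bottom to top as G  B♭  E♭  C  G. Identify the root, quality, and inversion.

The distinct note names are G, Bb, Eb, C. Stacked in thirds they read C–Eb–G–Bb, which is a minor seventh chord on C.
G is the fifth of C minor seventh; fifth in the bass means second inversion (figured bass 4/3).

C minor seventh, second inversion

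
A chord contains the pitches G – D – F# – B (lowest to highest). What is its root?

The distinct letter names are G, D, F#, B. Arranged as a stack of thirds they read G–B–D–F#, so G is the root (a G major seventh chord).

G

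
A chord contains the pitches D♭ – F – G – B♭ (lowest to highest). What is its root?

G

The distinct letter names are Db, F, G, Bb. Arranged as a stack of thirds they read G–Bb–Db–F, so G is the root (a G half-diminished seventh chord).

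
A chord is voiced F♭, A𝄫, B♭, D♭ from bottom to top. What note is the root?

Reordering Fb, Abb, Bb, Db into stacked thirds gives Bb–Db–Fb–Abb; the bottom of that stack, Bb, is the root.

Bb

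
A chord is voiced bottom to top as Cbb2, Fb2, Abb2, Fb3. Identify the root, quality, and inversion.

The pitch classes Cbb, Fb, Abb arrange in thirds as Fb–Abb–Cbb: an Fb diminished triad.
With the fifth (Cbb) in the bass, the chord is in second inversion (figured bass 6/4).

Fb diminished, second inversion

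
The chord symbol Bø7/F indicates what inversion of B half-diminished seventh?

Bø7/F means B half-diminished seventh with F in the bass. F is the fifth of B half-diminished seventh (B–D–F–A), so this is second inversion.

second inversion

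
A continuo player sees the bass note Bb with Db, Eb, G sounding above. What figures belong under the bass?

4/3

The notes Bb, Db, Eb, G stack in thirds as Eb–G–Bb–Db — an Eb dominant seventh chord. The bass Bb is the fifth, so this is second inversion: figured 4/3.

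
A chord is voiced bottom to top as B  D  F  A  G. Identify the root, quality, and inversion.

Reducing to letter names: B, D, F, A, G. These stack in thirds as G–B–D–F–A — a G dominant ninth chord.
The lowest note is B, the third of the chord, so this is first inversion.

G dominant ninth, first inversion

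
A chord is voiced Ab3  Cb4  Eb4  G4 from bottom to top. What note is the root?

Ab

Ab, Cb, Eb, G are the tones of an Ab minor-major seventh chord (Ab–Cb–Eb–G), making Ab the root.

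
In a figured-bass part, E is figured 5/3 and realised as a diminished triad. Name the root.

The figures 5/3 mean the root of the chord is in the bass. If E is the root of a diminished triad, the root is E (chord tones E–G–Bb).

E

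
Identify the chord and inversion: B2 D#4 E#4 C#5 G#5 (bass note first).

C# dominant ninth, third inversion

The pitch classes B, D#, E#, C#, G# arrange in thirds as C#–E#–G#–B–D#: a C# dominant ninth chord.
B is the seventh of C# dominant ninth; seventh in the bass means third inversion.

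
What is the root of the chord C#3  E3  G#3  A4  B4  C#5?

A

Reordering C#, E, G#, A, B into stacked thirds gives A–C#–E–G#–B; the bottom of that stack, A, is the root.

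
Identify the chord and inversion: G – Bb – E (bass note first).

The distinct note names are G, Bb, E. Stacked in thirds they read E–G–Bb, which is a diminished triad on E.
G is the third of E diminished; third in the bass means first inversion (figured bass 6).

E diminished, first inversion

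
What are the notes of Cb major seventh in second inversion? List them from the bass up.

Spelling Cb major seventh: Cb–Eb–Gb–Bb. In second inversion the fifth is bass, giving Gb, Bb, Cb, Eb from the bottom.

Gb, Bb, Cb, Eb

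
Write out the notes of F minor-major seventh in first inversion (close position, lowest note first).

F minor-major seventh is F–Ab–C–E. First inversion puts the third (Ab) in the bass, with the remaining tones above: Ab, C, E, F.

Ab, C, E, F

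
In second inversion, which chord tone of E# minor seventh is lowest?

E# minor seventh is E#–G#–B#–D#. Second inversion places the fifth in the bass: B#.

B#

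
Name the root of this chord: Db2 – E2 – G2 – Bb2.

E

Db, E, G, Bb are the tones of an E diminished seventh chord (E–G–Bb–Db), making E the root.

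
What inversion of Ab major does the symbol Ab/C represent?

Ab/C means Ab major with C in the bass. C is the third of Ab major (Ab–C–Eb), so this is first inversion.

first inversion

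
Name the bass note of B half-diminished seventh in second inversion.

B half-diminished seventh is B–D–F–A. Second inversion places the fifth in the bass: F.

F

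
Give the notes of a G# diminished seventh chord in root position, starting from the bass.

Spelling G# diminished seventh: G#–B–D–F. In root position the root is bass, giving G#, B, D, F from the bottom.

G#, B, D, F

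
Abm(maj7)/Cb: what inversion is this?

Abm(maj7)/Cb means Ab minor-major seventh with Cb in the bass. Cb is the third of Ab minor-major seventh (Ab–Cb–Eb–G), so this is first inversion.

first inversion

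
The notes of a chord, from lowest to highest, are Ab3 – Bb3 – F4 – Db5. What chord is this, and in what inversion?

The pitch classes Ab, Bb, F, Db arrange in thirds as Bb–Db–F–Ab: a Bb minor seventh chord.
With the seventh (Ab) in the bass, the chord is in third inversion (figured bass 4/2).

Bb minor seventh, third inversion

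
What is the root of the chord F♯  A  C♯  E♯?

F#

Reordering F#, A, C#, E# into stacked thirds gives F#–A–C#–E#; the bottom of that stack, F#, is the root.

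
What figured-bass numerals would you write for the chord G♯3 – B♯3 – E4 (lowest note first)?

6

The notes G#, B#, E stack in thirds as E–G#–B# — an E augmented triad. The bass G# is the third, so this is first inversion: figured 6.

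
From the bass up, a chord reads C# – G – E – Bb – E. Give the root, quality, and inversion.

C# diminished seventh, root position

The pitch classes C#, G, E, Bb arrange in thirds as C#–E–G–Bb: a C# diminished seventh chord.
With the root (C#) in the bass, the chord is in root position (figured bass 7).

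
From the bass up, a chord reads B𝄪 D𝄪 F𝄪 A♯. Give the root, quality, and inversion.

Reducing to letter names: B##, D##, F##, A#. These stack in thirds as B##–D##–F##–A# — a B## diminished seventh chord.
With the root (B##) in the bass, the chord is in root position (figured bass 7).

B## diminished seventh, root position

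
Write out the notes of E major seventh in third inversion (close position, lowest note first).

D#, E, G#, B

The chord tones are E–G#–B–D#. With the seventh (D#) lowest for third inversion: D#, E, G#, B.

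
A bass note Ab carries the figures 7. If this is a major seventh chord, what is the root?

The figures 7 mean the root of the chord is in the bass. If Ab is the root of a major seventh chord, the root is Ab (chord tones Ab–C–Eb–G).

Ab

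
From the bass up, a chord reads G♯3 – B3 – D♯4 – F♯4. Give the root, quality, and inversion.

G# minor seventh, root position

The pitch classes G#, B, D#, F# arrange in thirds as G#–B–D#–F#: a G# minor seventh chord.
The lowest note is G#, the root of the chord, so this is root position (figured bass 7).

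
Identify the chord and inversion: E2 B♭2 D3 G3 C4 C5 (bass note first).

The pitch classes E, Bb, D, G, C arrange in thirds as C–E–G–Bb–D: a C dominant ninth chord.
The lowest note is E, the third of the chord, so this is first inversion.

C dominant ninth, first inversion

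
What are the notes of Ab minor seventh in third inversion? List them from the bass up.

Gb, Ab, Cb, Eb

Ab minor seventh is Ab–Cb–Eb–Gb. Third inversion puts the seventh (Gb) in the bass, with the remaining tones above: Gb, Ab, Cb, Eb.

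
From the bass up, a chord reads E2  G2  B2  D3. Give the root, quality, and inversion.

E minor seventh, root position

The pitch classes E, G, B, D arrange in thirds as E–G–B–D: an E minor seventh chord.
With the root (E) in the bass, the chord is in root position (figured bass 7).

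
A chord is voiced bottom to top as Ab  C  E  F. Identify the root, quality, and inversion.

Reducing to letter names: Ab, C, E, F. These stack in thirds as F–Ab–C–E — an F minor-major seventh chord.
With the third (Ab) in the bass, the chord is in first inversion (figured bass 6/5).

F minor-major seventh, first inversion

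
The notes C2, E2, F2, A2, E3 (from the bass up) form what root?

F

The distinct letter names are C, E, F, A. Arranged as a stack of thirds they read F–A–C–E, so F is the root (an F major seventh chord).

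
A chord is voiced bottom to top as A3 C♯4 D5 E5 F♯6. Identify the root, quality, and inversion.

D major ninth, second inversion

The distinct note names are A, C#, D, E, F#. Stacked in thirds they read D–F#–A–C#–E, which is a major ninth chord on D.
A is the fifth of D major ninth; fifth in the bass means second inversion.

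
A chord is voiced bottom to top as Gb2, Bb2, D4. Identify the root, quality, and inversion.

The pitch classes Gb, Bb, D arrange in thirds as Gb–Bb–D: a Gb augmented triad.
Gb is the root of Gb augmented; root in the bass means root position (figured bass 5/3).

Gb augmented, root position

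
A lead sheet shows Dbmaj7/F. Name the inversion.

first inversion

Dbmaj7/F means Db major seventh with F in the bass. F is the third of Db major seventh (Db–F–Ab–C), so this is first inversion.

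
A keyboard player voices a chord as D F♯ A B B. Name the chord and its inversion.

B minor seventh, first inversion

The pitch classes D, F#, A, B arrange in thirds as B–D–F#–A: a B minor seventh chord.
With the third (D) in the bass, the chord is in first inversion (figured bass 6/5).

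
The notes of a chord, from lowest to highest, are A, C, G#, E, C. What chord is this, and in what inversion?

The pitch classes A, C, G#, E arrange in thirds as A–C–E–G#: an A minor-major seventh chord.
A is the root of A minor-major seventh; root in the bass means root position (figured bass 7).

A minor-major seventh, root position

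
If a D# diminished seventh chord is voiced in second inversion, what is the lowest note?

A

The fifth of D# diminished seventh (D#–F#–A–C) is A; that is the bass in second inversion.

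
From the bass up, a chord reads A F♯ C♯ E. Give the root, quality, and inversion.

The pitch classes A, F#, C#, E arrange in thirds as F#–A–C#–E: an F# minor seventh chord.
A is the third of F# minor seventh; third in the bass means first inversion (figured bass 6/5).

F# minor seventh, first inversion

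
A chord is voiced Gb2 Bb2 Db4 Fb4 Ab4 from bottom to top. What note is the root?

Gb

Reordering Gb, Bb, Db, Fb, Ab into stacked thirds gives Gb–Bb–Db–Fb–Ab; the bottom of that stack, Gb, is the root.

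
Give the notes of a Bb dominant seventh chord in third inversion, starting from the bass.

Bb dominant seventh is Bb–D–F–Ab. Third inversion puts the seventh (Ab) in the bass, with the remaining tones above: Ab, Bb, D, F.

Ab, Bb, D, F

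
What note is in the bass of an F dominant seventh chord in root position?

F

F dominant seventh is F–A–C–Eb. Root position places the root in the bass: F.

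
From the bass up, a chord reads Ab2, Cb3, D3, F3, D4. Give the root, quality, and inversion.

The distinct note names are Ab, Cb, D, F. Stacked in thirds they read D–F–Ab–Cb, which is a diminished seventh chord on D.
The lowest note is Ab, the fifth of the chord, so this is second inversion (figured bass 4/3).

D diminished seventh, second inversion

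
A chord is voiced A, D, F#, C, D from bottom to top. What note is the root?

D

The distinct letter names are A, D, F#, C. Arranged as a stack of thirds they read D–F#–A–C, so D is the root (a D dominant seventh chord).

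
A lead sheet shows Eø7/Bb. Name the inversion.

Eø7/Bb means E half-diminished seventh with Bb in the bass. Bb is the fifth of E half-diminished seventh (E–G–Bb–D), so this is second inversion.

second inversion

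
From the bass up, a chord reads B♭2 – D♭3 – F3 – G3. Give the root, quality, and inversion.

The pitch classes Bb, Db, F, G arrange in thirds as G–Bb–Db–F: a G half-diminished seventh chord.
With the third (Bb) in the bass, the chord is in first inversion (figured bass 6/5).

G half-diminished seventh, first inversion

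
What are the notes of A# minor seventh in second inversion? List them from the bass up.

E#, G#, A#, C#

A# minor seventh is A#–C#–E#–G#. Second inversion puts the fifth (E#) in the bass, with the remaining tones above: E#, G#, A#, C#.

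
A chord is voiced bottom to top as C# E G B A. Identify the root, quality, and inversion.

The pitch classes C#, E, G, B, A arrange in thirds as A–C#–E–G–B: an A dominant ninth chord.
With the third (C#) in the bass, the chord is in first inversion.

A dominant ninth, first inversion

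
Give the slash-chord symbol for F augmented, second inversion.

Faug/C#

Second inversion of F augmented has the fifth (C#) in the bass. As a slash chord: Faug/C#.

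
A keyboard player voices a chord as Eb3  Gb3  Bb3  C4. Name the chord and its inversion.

C half-diminished seventh, first inversion

The pitch classes Eb, Gb, Bb, C arrange in thirds as C–Eb–Gb–Bb: a C half-diminished seventh chord.
Eb is the third of C half-diminished seventh; third in the bass means first inversion (figured bass 6/5).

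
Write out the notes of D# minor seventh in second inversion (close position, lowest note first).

The chord tones are D#–F#–A#–C#. With the fifth (A#) lowest for second inversion: A#, C#, D#, F#.

A#, C#, D#, F#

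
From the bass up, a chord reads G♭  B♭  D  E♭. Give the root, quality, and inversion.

The pitch classes Gb, Bb, D, Eb arrange in thirds as Eb–Gb–Bb–D: an Eb minor-major seventh chord.
The lowest note is Gb, the third of the chord, so this is first inversion (figured bass 6/5).

Eb minor-major seventh, first inversion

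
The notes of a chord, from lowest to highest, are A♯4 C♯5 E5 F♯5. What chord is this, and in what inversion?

F# dominant seventh, first inversion

The distinct note names are A#, C#, E, F#. Stacked in thirds they read F#–A#–C#–E, which is a dominant seventh chord on F#.
The lowest note is A#, the third of the chord, so this is first inversion (figured bass 6/5).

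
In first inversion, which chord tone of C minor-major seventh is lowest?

Eb

C minor-major seventh is C–Eb–G–B. First inversion places the third in the bass: Eb.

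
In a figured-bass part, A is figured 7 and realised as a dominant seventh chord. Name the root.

The figures 7 mean the root of the chord is in the bass. If A is the root of a dominant seventh chord, the root is A (chord tones A–C#–E–G).

A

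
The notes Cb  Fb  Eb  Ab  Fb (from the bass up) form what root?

Fb

Reordering Cb, Fb, Eb, Ab into stacked thirds gives Fb–Ab–Cb–Eb; the bottom of that stack, Fb, is the root.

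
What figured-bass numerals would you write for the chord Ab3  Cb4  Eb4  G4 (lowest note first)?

The notes Ab, Cb, Eb, G stack in thirds as Ab–Cb–Eb–G — an Ab minor-major seventh chord. The bass Ab is the root, so this is root position: figured 7.

7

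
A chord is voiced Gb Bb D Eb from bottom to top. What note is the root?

Reordering Gb, Bb, D, Eb into stacked thirds gives Eb–Gb–Bb–D; the bottom of that stack, Eb, is the root.

Eb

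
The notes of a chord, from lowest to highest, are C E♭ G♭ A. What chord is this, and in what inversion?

A diminished seventh, first inversion

Reducing to letter names: C, Eb, Gb, A. These stack in thirds as A–C–Eb–Gb — an A diminished seventh chord.
The lowest note is C, the third of the chord, so this is first inversion (figured bass 6/5).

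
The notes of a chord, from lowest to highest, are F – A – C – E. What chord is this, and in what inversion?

F major seventh, root position

Reducing to letter names: F, A, C, E. These stack in thirds as F–A–C–E — an F major seventh chord.
With the root (F) in the bass, the chord is in root position (figured bass 7).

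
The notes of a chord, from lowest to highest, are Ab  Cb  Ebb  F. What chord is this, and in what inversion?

F diminished seventh, first inversion

The distinct note names are Ab, Cb, Ebb, F. Stacked in thirds they read F–Ab–Cb–Ebb, which is a diminished seventh chord on F.
The lowest note is Ab, the third of the chord, so this is first inversion (figured bass 6/5).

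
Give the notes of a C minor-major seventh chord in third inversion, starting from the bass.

C minor-major seventh is C–Eb–G–B. Third inversion puts the seventh (B) in the bass, with the remaining tones above: B, C, Eb, G.

B, C, Eb, G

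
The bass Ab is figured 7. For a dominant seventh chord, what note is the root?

The figures 7 mean the root of the chord is in the bass. If Ab is the root of a dominant seventh chord, the root is Ab (chord tones Ab–C–Eb–Gb).

Ab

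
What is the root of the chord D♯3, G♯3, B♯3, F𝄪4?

The distinct letter names are D#, G#, B#, F##. Arranged as a stack of thirds they read G#–B#–D#–F##, so G# is the root (a G# major seventh chord).

G#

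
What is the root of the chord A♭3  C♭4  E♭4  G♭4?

Reordering Ab, Cb, Eb, Gb into stacked thirds gives Ab–Cb–Eb–Gb; the bottom of that stack, Ab, is the root.

Ab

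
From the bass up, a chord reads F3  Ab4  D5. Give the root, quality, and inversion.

D diminished, first inversion

Reducing to letter names: F, Ab, D. These stack in thirds as D–F–Ab — a D diminished triad.
The lowest note is F, the third of the chord, so this is first inversion (figured bass 6).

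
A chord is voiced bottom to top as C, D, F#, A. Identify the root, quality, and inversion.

D dominant seventh, third inversion

Reducing to letter names: C, D, F#, A. These stack in thirds as D–F#–A–C — a D dominant seventh chord.
C is the seventh of D dominant seventh; seventh in the bass means third inversion (figured bass 4/2).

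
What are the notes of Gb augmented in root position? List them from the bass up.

Gb, Bb, D

Spelling Gb augmented: Gb–Bb–D. In root position the root is bass, giving Gb, Bb, D from the bottom.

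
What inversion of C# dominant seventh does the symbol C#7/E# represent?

first inversion

C#7/E# means C# dominant seventh with E# in the bass. E# is the third of C# dominant seventh (C#–E#–G#–B), so this is first inversion.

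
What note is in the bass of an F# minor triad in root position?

F# minor is F#–A–C#. Root position places the root in the bass: F#.

F#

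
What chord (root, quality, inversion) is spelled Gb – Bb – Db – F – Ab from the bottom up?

Reducing to letter names: Gb, Bb, Db, F, Ab. These stack in thirds as Gb–Bb–Db–F–Ab — a Gb major ninth chord.
With the root (Gb) in the bass, the chord is in root position.

Gb major ninth, root position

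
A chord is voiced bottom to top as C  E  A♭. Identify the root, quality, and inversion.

The pitch classes C, E, Ab arrange in thirds as Ab–C–E: an Ab augmented triad.
The lowest note is C, the third of the chord, so this is first inversion (figured bass 6).

Ab augmented, first inversion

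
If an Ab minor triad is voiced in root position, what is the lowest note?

Ab

The root of Ab minor (Ab–Cb–Eb) is Ab; that is the bass in root position.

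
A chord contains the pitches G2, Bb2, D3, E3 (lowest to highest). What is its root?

G, Bb, D, E are the tones of an E half-diminished seventh chord (E–G–Bb–D), making E the root.

E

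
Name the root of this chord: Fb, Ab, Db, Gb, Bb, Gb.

The distinct letter names are Fb, Ab, Db, Gb, Bb. Arranged as a stack of thirds they read Gb–Bb–Db–Fb–Ab, so Gb is the root (a Gb dominant ninth chord).

Gb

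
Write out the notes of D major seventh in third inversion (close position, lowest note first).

D major seventh is D–F#–A–C#. Third inversion puts the seventh (C#) in the bass, with the remaining tones above: C#, D, F#, A.

C#, D, F#, A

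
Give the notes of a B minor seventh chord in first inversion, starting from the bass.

D, F#, A, B

Spelling B minor seventh: B–D–F#–A. In first inversion the third is bass, giving D, F#, A, B from the bottom.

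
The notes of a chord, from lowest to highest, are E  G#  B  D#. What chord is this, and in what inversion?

Reducing to letter names: E, G#, B, D#. These stack in thirds as E–G#–B–D# — an E major seventh chord.
The lowest note is E, the root of the chord, so this is root position (figured bass 7).

E major seventh, root position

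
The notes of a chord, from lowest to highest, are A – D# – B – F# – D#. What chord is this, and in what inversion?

B dominant seventh, third inversion

Reducing to letter names: A, D#, B, F#. These stack in thirds as B–D#–F#–A — a B dominant seventh chord.
With the seventh (A) in the bass, the chord is in third inversion (figured bass 4/2).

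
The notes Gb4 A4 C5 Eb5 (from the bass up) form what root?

A

Gb, A, C, Eb are the tones of an A diminished seventh chord (A–C–Eb–Gb), making A the root.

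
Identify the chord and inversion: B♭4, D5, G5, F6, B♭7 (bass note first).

Reducing to letter names: Bb, D, G, F. These stack in thirds as G–Bb–D–F — a G minor seventh chord.
With the third (Bb) in the bass, the chord is in first inversion (figured bass 6/5).

G minor seventh, first inversion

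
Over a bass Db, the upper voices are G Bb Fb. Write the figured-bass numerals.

The notes Db, G, Bb, Fb stack in thirds as G–Bb–Db–Fb — a G diminished seventh chord. The bass Db is the fifth, so this is second inversion: figured 4/3.

4/3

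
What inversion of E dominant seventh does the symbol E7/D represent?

E7/D means E dominant seventh with D in the bass. D is the seventh of E dominant seventh (E–G#–B–D), so this is third inversion.

third inversion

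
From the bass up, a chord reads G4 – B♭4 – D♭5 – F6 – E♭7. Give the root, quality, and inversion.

The pitch classes G, Bb, Db, F, Eb arrange in thirds as Eb–G–Bb–Db–F: an Eb dominant ninth chord.
G is the third of Eb dominant ninth; third in the bass means first inversion.

Eb dominant ninth, first inversion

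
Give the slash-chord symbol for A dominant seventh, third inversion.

A7/G

Third inversion of A dominant seventh has the seventh (G) in the bass. As a slash chord: A7/G.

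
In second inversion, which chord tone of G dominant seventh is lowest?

G dominant seventh is G–B–D–F. Second inversion places the fifth in the bass: D.

D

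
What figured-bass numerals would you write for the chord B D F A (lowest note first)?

7

The notes B, D, F, A stack in thirds as B–D–F–A — a B half-diminished seventh chord. The bass B is the root, so this is root position: figured 7.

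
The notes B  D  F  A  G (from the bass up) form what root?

G

Reordering B, D, F, A, G into stacked thirds gives G–B–D–F–A; the bottom of that stack, G, is the root.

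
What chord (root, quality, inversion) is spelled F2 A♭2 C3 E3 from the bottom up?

The distinct note names are F, Ab, C, E. Stacked in thirds they read F–Ab–C–E, which is a minor-major seventh chord on F.
The lowest note is F, the root of the chord, so this is root position (figured bass 7).

F minor-major seventh, root position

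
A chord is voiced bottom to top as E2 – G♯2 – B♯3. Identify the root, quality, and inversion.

The distinct note names are E, G#, B#. Stacked in thirds they read E–G#–B#, which is an augmented triad on E.
The lowest note is E, the root of the chord, so this is root position (figured bass 5/3).

E augmented, root position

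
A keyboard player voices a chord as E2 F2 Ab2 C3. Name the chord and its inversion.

Reducing to letter names: E, F, Ab, C. These stack in thirds as F–Ab–C–E — an F minor-major seventh chord.
E is the seventh of F minor-major seventh; seventh in the bass means third inversion (figured bass 4/2).

F minor-major seventh, third inversion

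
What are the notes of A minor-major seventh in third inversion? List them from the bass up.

Spelling A minor-major seventh: A–C–E–G#. In third inversion the seventh is bass, giving G#, A, C, E from the bottom.

G#, A, C, E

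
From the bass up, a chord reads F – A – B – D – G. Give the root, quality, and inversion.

G dominant ninth, third inversion

Reducing to letter names: F, A, B, D, G. These stack in thirds as G–B–D–F–A — a G dominant ninth chord.
F is the seventh of G dominant ninth; seventh in the bass means third inversion.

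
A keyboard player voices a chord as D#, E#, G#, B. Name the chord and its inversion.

The pitch classes D#, E#, G#, B arrange in thirds as E#–G#–B–D#: an E# half-diminished seventh chord.
With the seventh (D#) in the bass, the chord is in third inversion (figured bass 4/2).

E# half-diminished seventh, third inversion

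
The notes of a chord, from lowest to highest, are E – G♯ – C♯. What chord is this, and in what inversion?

C# minor, first inversion

The distinct note names are E, G#, C#. Stacked in thirds they read C#–E–G#, which is a minor triad on C#.
The lowest note is E, the third of the chord, so this is first inversion (figured bass 6).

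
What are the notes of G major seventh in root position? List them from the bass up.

G, B, D, F#

G major seventh is G–B–D–F#. Root position puts the root (G) in the bass, with the remaining tones above: G, B, D, F#.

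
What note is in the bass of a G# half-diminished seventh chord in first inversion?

In first inversion the third is lowest. For G# half-diminished seventh (G#–B–D–F#) that is B.

B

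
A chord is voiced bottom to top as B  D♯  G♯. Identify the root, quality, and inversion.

G# minor, first inversion

Reducing to letter names: B, D#, G#. These stack in thirds as G#–B–D# — a G# minor triad.
With the third (B) in the bass, the chord is in first inversion (figured bass 6).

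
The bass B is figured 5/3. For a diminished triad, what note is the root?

B

The figures 5/3 mean the root of the chord is in the bass. If B is the root of a diminished triad, the root is B (chord tones B–D–F).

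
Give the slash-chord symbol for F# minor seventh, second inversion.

F#m7/C#

Second inversion of F# minor seventh has the fifth (C#) in the bass. As a slash chord: F#m7/C#.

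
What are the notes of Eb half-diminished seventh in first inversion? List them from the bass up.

Eb half-diminished seventh is Eb–Gb–Bbb–Db. First inversion puts the third (Gb) in the bass, with the remaining tones above: Gb, Bbb, Db, Eb.

Gb, Bbb, Db, Eb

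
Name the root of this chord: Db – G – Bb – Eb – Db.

The distinct letter names are Db, G, Bb, Eb. Arranged as a stack of thirds they read Eb–G–Bb–Db, so Eb is the root (an Eb dominant seventh chord).

Eb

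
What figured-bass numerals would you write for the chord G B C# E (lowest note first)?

4/3

The notes G, B, C#, E stack in thirds as C#–E–G–B — a C# half-diminished seventh chord. The bass G is the fifth, so this is second inversion: figured 4/3.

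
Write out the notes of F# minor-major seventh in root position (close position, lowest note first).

F#, A, C#, E#

F# minor-major seventh is F#–A–C#–E#. Root position puts the root (F#) in the bass, with the remaining tones above: F#, A, C#, E#.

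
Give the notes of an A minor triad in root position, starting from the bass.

A, C, E

A minor is A–C–E. Root position puts the root (A) in the bass, with the remaining tones above: A, C, E.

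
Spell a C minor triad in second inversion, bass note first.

C minor is C–Eb–G. Second inversion puts the fifth (G) in the bass, with the remaining tones above: G, C, Eb.

G, C, Eb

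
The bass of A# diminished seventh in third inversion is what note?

A# diminished seventh is A#–C#–E–G. Third inversion places the seventh in the bass: G.

G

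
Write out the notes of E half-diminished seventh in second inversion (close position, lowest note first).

Bb, D, E, G

The chord tones are E–G–Bb–D. With the fifth (Bb) lowest for second inversion: Bb, D, E, G.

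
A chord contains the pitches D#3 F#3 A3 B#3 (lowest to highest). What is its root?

Reordering D#, F#, A, B# into stacked thirds gives B#–D#–F#–A; the bottom of that stack, B#, is the root.

B#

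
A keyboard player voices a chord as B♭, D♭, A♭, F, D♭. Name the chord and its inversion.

Bb minor seventh, root position

The distinct note names are Bb, Db, Ab, F. Stacked in thirds they read Bb–Db–F–Ab, which is a minor seventh chord on Bb.
The lowest note is Bb, the root of the chord, so this is root position (figured bass 7).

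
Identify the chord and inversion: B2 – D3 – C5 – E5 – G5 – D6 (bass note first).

C major ninth, third inversion

The distinct note names are B, D, C, E, G. Stacked in thirds they read C–E–G–B–D, which is a major ninth chord on C.
With the seventh (B) in the bass, the chord is in third inversion.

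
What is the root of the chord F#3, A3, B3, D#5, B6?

Reordering F#, A, B, D# into stacked thirds gives B–D#–F#–A; the bottom of that stack, B, is the root.

B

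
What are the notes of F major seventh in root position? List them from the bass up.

F major seventh is F–A–C–E. Root position puts the root (F) in the bass, with the remaining tones above: F, A, C, E.

F, A, C, E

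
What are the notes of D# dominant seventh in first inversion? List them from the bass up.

D# dominant seventh is D#–F##–A#–C#. First inversion puts the third (F##) in the bass, with the remaining tones above: F##, A#, C#, D#.

F##, A#, C#, D#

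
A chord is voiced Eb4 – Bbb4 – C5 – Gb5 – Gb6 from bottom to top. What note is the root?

Eb, Bbb, C, Gb are the tones of a C diminished seventh chord (C–Eb–Gb–Bbb), making C the root.

C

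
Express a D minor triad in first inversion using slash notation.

First inversion of D minor has the third (F) in the bass. As a slash chord: Dm/F.

Dm/F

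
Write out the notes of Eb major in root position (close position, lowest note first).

The chord tones are Eb–G–Bb. With the root (Eb) lowest for root position: Eb, G, Bb.

Eb, G, Bb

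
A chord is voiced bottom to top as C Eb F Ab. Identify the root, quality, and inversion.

Reducing to letter names: C, Eb, F, Ab. These stack in thirds as F–Ab–C–Eb — an F minor seventh chord.
With the fifth (C) in the bass, the chord is in second inversion (figured bass 4/3).

F minor seventh, second inversion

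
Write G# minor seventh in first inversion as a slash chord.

First inversion of G# minor seventh has the third (B) in the bass. As a slash chord: G#m7/B.

G#m7/B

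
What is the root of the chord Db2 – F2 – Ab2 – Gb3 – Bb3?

Gb

The distinct letter names are Db, F, Ab, Gb, Bb. Arranged as a stack of thirds they read Gb–Bb–Db–F–Ab, so Gb is the root (a Gb major ninth chord).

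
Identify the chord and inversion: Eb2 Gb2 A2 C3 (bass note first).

A diminished seventh, second inversion

Reducing to letter names: Eb, Gb, A, C. These stack in thirds as A–C–Eb–Gb — an A diminished seventh chord.
Eb is the fifth of A diminished seventh; fifth in the bass means second inversion (figured bass 4/3).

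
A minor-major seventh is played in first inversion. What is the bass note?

The third of A minor-major seventh (A–C–E–G#) is C; that is the bass in first inversion.

C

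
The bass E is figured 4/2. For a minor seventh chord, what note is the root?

F#

The figures 4/2 mean the seventh of the chord is in the bass. If E is the seventh of a minor seventh chord, the root is F# (chord tones F#–A–C#–E).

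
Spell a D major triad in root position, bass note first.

D, F#, A

The chord tones are D–F#–A. With the root (D) lowest for root position: D, F#, A.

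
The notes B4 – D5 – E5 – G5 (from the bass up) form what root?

E

B, D, E, G are the tones of an E minor seventh chord (E–G–B–D), making E the root.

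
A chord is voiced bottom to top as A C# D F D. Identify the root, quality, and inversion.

D minor-major seventh, second inversion

The pitch classes A, C#, D, F arrange in thirds as D–F–A–C#: a D minor-major seventh chord.
A is the fifth of D minor-major seventh; fifth in the bass means second inversion (figured bass 4/3).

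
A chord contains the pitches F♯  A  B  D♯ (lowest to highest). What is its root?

The distinct letter names are F#, A, B, D#. Arranged as a stack of thirds they read B–D#–F#–A, so B is the root (a B dominant seventh chord).

B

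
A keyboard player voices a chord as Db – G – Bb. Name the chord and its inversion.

G diminished, second inversion

The distinct note names are Db, G, Bb. Stacked in thirds they read G–Bb–Db, which is a diminished triad on G.
Db is the fifth of G diminished; fifth in the bass means second inversion (figured bass 6/4).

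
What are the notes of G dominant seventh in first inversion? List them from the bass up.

The chord tones are G–B–D–F. With the third (B) lowest for first inversion: B, D, F, G.

B, D, F, G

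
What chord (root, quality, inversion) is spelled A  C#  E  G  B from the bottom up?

A dominant ninth, root position

The pitch classes A, C#, E, G, B arrange in thirds as A–C#–E–G–B: an A dominant ninth chord.
The lowest note is A, the root of the chord, so this is root position.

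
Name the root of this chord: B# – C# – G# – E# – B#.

C#

Reordering B#, C#, G#, E# into stacked thirds gives C#–E#–G#–B#; the bottom of that stack, C#, is the root.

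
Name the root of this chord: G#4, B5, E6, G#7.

The distinct letter names are G#, B, E. Arranged as a stack of thirds they read E–G#–B, so E is the root (an E major triad).

E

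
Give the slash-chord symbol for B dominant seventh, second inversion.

B7/F#

Second inversion of B dominant seventh has the fifth (F#) in the bass. As a slash chord: B7/F#.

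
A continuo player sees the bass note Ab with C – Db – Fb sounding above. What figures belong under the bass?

The notes Ab, C, Db, Fb stack in thirds as Db–Fb–Ab–C — a Db minor-major seventh chord. The bass Ab is the fifth, so this is second inversion: figured 4/3.

4/3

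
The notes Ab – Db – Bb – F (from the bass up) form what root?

Bb

The distinct letter names are Ab, Db, Bb, F. Arranged as a stack of thirds they read Bb–Db–F–Ab, so Bb is the root (a Bb minor seventh chord).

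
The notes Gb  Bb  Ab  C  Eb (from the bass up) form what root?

Gb, Bb, Ab, C, Eb are the tones of an Ab dominant ninth chord (Ab–C–Eb–Gb–Bb), making Ab the root.

Ab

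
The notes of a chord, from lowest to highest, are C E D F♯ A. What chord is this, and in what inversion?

D dominant ninth, third inversion

The pitch classes C, E, D, F#, A arrange in thirds as D–F#–A–C–E: a D dominant ninth chord.
The lowest note is C, the seventh of the chord, so this is third inversion.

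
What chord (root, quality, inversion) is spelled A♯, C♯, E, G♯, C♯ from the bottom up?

A# half-diminished seventh, root position

The pitch classes A#, C#, E, G# arrange in thirds as A#–C#–E–G#: an A# half-diminished seventh chord.
A# is the root of A# half-diminished seventh; root in the bass means root position (figured bass 7).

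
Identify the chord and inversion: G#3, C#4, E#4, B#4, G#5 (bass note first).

The pitch classes G#, C#, E#, B# arrange in thirds as C#–E#–G#–B#: a C# major seventh chord.
G# is the fifth of C# major seventh; fifth in the bass means second inversion (figured bass 4/3).

C# major seventh, second inversion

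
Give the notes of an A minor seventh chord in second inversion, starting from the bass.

The chord tones are A–C–E–G. With the fifth (E) lowest for second inversion: E, G, A, C.

E, G, A, C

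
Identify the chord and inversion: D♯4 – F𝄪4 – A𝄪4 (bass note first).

Reducing to letter names: D#, F##, A##. These stack in thirds as D#–F##–A## — a D# augmented triad.
With the root (D#) in the bass, the chord is in root position (figured bass 5/3).

D# augmented, root position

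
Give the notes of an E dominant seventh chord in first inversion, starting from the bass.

G#, B, D, E

The chord tones are E–G#–B–D. With the third (G#) lowest for first inversion: G#, B, D, E.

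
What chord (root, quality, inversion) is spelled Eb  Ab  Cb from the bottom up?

The pitch classes Eb, Ab, Cb arrange in thirds as Ab–Cb–Eb: an Ab minor triad.
With the fifth (Eb) in the bass, the chord is in second inversion (figured bass 6/4).

Ab minor, second inversion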